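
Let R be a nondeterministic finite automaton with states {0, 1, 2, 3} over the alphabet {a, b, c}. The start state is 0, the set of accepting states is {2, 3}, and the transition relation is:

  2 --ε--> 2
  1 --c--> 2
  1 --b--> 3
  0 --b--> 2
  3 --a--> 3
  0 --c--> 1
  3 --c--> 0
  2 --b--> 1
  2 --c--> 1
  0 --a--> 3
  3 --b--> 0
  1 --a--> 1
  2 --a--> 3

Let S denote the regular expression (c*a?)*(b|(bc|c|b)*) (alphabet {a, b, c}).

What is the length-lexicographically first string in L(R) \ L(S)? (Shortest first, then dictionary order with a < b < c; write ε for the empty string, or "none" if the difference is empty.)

ba

The string ba is accepted by R but not by S.
No shorter string lies in the difference, and ba is the lexicographically first length-2 string in L(R) \ L(S).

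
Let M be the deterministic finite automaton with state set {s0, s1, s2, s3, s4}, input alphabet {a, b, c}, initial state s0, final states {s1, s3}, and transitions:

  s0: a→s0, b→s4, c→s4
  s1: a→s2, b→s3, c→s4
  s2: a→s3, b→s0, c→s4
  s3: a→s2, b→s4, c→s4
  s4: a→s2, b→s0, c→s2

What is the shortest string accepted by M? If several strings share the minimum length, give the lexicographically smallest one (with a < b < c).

baa

A breadth-first search from s0 reaches an accepting state first via the path s0 → s4 → s2 → s3 on input baa.
No string of length < 3 is accepted (BFS exhausts all shorter strings without reaching an accepting state), and baa is the lexicographically least accepting string of length 3.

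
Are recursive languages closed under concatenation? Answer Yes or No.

For an input of length n, try each of the n+1 split points, running the decider for L₁ on the prefix and the decider for L₂ on the suffix; accept if some split succeeds. Finitely many halting sub-runs, so this decides L₁L₂.
So the recursive languages are closed under concatenation.

Yes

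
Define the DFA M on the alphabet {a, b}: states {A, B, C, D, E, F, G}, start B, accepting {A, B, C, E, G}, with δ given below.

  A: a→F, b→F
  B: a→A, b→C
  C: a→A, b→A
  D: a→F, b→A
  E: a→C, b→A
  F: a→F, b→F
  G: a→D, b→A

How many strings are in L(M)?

The useful subgraph on states {A, B, C} is acyclic, so L(M) is finite; the longest accepting path visits 3 useful states, giving maximum string length 2.
Counting accepting paths from B by length: 1 of length 0, 2 of length 1, 2 of length 2. Total 5.

5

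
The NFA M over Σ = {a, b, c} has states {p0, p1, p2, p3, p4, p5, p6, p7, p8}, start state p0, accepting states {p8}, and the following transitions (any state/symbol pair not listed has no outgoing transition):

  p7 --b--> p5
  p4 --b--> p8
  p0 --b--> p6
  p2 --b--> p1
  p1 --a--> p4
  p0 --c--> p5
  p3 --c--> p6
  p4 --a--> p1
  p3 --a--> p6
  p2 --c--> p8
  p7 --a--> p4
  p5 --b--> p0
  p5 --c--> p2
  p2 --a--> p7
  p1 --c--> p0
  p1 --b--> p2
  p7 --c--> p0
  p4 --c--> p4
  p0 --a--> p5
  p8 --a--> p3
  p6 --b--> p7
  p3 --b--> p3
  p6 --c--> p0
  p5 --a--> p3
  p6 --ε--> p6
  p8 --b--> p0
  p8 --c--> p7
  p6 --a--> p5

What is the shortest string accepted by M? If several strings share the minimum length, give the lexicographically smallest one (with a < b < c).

A breadth-first search from p0 reaches an accepting state first via the path p0 → p5 → p2 → p8 on input acc.
No string of length < 3 is accepted (BFS exhausts all shorter strings without reaching an accepting state), and acc is the lexicographically least accepting string of length 3.

acc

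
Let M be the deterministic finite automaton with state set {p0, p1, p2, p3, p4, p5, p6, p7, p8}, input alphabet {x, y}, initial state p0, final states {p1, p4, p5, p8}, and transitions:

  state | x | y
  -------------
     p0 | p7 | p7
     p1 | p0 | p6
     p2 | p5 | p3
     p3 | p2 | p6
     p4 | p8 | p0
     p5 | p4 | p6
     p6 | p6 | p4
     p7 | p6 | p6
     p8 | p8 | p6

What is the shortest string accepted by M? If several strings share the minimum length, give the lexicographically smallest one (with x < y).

xxy

A breadth-first search from p0 reaches an accepting state first via the path p0 → p7 → p6 → p4 on input xxy.
No string of length < 3 is accepted (BFS exhausts all shorter strings without reaching an accepting state), and xxy is the lexicographically least accepting string of length 3.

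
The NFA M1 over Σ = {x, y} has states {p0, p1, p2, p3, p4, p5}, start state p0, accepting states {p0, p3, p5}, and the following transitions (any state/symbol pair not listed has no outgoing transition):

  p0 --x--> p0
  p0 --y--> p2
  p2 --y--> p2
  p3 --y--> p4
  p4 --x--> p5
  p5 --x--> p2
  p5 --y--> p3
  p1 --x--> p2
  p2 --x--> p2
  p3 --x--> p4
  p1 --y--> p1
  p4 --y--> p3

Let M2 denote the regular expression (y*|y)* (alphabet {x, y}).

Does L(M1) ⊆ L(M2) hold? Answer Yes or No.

No

The string x is in L(M1) but not in L(M2).
So L(M1) ⊄ L(M2).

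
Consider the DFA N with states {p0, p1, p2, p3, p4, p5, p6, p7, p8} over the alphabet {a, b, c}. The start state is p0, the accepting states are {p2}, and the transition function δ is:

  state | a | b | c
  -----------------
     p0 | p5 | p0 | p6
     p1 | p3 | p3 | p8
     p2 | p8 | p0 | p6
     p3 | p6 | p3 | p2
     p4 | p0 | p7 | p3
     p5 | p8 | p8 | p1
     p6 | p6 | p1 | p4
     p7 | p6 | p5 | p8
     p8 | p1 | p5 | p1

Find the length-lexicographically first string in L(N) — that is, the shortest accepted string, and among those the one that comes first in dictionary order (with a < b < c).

A breadth-first search from p0 reaches an accepting state first via the path p0 → p5 → p1 → p3 → p2 on input acac.
No string of length < 4 is accepted (BFS exhausts all shorter strings without reaching an accepting state), and acac is the lexicographically least accepting string of length 4.

acac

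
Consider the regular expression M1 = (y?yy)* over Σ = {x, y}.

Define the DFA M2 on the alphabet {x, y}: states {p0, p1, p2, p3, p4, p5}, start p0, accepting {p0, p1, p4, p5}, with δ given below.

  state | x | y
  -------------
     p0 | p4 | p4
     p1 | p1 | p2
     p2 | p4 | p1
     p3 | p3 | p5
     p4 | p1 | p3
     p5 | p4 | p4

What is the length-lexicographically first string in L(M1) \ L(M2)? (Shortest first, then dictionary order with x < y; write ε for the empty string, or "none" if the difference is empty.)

The string yy is accepted by M1 but not by M2.
No shorter string lies in the difference, and yy is the lexicographically first length-2 string in L(M1) \ L(M2).

yy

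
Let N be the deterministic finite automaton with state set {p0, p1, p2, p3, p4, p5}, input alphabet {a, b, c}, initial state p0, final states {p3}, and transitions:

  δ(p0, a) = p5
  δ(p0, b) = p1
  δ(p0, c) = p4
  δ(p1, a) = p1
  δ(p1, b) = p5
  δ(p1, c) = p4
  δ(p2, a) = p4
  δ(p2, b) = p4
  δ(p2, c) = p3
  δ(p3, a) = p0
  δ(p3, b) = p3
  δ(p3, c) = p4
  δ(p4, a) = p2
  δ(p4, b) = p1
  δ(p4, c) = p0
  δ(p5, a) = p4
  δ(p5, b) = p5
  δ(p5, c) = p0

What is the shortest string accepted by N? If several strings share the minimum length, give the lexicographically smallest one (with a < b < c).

A breadth-first search from p0 reaches an accepting state first via the path p0 → p4 → p2 → p3 on input cac.
No string of length < 3 is accepted (BFS exhausts all shorter strings without reaching an accepting state), and cac is the lexicographically least accepting string of length 3.

cac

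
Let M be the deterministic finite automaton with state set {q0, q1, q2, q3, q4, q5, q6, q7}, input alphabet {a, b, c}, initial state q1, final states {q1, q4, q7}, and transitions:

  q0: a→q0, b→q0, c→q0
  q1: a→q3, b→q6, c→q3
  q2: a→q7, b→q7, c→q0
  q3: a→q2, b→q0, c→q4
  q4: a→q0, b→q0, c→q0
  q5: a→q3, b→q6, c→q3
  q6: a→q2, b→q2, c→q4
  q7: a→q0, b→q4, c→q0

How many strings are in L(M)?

The useful subgraph on states {q1, q2, q3, q4, q6, q7} is acyclic, so L(M) is finite; the longest accepting path visits 5 useful states, giving maximum string length 4.
Counting accepting paths from q1 by length: 1 of length 0, 3 of length 2, 8 of length 3, 8 of length 4. Total 20.

20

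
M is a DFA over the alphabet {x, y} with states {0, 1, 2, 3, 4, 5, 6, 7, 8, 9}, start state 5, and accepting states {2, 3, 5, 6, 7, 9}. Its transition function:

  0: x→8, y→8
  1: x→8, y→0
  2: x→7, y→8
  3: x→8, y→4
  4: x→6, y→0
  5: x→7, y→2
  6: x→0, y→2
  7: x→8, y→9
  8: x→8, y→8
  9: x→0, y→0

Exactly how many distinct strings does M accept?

The useful subgraph on states {2, 5, 7, 9} is acyclic, so L(M) is finite; the longest accepting path visits 4 useful states, giving maximum string length 3.
Counting accepting paths from 5 by length: 1 of length 0, 2 of length 1, 2 of length 2, 1 of length 3. Total 6.

6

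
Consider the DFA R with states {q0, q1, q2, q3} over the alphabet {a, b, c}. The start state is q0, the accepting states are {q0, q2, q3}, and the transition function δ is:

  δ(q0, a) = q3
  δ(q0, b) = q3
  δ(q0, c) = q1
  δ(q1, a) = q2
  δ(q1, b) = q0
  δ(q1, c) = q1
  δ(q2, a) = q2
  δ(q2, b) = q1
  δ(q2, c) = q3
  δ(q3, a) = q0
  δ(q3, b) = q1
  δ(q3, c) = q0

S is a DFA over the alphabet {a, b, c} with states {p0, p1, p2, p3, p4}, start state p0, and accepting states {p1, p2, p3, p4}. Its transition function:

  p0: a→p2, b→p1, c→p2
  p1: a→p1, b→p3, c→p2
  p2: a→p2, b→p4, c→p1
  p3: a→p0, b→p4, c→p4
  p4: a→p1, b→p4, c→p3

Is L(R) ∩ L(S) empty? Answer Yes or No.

The string a is accepted by both R and S.
Hence L(R) ∩ L(S) ≠ ∅.

No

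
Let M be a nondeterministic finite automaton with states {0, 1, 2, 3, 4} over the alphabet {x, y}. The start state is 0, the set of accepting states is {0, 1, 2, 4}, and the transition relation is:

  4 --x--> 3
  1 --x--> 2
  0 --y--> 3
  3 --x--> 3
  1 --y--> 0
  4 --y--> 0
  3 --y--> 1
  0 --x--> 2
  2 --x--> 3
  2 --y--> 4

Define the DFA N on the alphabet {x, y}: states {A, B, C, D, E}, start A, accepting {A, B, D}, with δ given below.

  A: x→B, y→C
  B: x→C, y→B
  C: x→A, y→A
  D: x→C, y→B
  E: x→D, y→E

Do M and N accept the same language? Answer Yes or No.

The string yxy is accepted by M but rejected by N.
So L(M) ≠ L(N).

No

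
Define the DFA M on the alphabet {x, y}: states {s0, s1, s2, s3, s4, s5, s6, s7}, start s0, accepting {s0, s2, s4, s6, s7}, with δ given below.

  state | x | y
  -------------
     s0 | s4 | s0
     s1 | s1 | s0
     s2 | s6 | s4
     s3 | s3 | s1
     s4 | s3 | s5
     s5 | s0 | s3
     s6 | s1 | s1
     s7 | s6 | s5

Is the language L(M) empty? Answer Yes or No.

No

The empty string ε is accepted: the run s0 ends in the accepting state s0.
Since at least one string is accepted, L(M) is not empty.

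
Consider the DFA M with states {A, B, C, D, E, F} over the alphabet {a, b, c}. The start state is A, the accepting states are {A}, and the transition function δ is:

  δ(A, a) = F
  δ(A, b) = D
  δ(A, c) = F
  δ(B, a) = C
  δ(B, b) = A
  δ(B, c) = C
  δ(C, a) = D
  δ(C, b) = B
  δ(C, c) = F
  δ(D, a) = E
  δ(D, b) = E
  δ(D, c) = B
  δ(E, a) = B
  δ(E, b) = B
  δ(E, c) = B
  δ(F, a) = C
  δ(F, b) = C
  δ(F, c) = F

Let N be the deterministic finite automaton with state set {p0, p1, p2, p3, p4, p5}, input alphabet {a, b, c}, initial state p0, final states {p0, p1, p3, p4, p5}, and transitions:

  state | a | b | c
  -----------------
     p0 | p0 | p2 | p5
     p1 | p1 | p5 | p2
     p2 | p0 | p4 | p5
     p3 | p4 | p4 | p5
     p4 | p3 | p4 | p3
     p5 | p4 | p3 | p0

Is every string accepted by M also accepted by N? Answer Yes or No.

No

The string baab is in L(M) but not in L(N).
So L(M) ⊄ L(N).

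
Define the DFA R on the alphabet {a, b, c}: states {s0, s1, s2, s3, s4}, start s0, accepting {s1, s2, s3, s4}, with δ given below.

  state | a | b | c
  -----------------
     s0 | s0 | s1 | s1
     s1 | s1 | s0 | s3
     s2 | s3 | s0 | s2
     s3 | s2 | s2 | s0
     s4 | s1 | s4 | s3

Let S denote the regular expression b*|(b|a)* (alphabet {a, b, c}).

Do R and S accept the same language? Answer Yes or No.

The string c is accepted by R but rejected by S.
So L(R) ≠ L(S).

No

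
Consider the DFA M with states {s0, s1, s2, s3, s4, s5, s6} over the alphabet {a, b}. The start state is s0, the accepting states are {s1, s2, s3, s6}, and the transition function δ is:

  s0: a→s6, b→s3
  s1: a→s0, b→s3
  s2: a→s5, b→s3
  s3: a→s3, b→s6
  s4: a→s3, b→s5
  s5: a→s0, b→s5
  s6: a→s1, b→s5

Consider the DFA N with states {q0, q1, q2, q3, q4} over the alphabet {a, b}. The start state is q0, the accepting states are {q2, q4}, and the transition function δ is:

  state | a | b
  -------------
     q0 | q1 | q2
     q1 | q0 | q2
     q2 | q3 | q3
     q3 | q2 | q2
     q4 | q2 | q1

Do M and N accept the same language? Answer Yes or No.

The string a is accepted by M but rejected by N.
So L(M) ≠ L(N).

No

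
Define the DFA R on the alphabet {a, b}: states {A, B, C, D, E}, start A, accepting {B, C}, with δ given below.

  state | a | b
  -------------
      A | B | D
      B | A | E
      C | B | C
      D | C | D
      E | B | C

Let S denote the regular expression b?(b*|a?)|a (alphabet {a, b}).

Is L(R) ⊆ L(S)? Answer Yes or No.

No

The string aaa is in L(R) but not in L(S).
So L(R) ⊄ L(S).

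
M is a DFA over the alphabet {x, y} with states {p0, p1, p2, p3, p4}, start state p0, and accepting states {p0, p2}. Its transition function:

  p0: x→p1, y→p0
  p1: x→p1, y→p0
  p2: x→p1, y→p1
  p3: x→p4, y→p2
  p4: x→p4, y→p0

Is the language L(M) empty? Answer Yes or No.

The empty string ε is accepted: the run p0 ends in the accepting state p0.
Since at least one string is accepted, L(M) is not empty.

No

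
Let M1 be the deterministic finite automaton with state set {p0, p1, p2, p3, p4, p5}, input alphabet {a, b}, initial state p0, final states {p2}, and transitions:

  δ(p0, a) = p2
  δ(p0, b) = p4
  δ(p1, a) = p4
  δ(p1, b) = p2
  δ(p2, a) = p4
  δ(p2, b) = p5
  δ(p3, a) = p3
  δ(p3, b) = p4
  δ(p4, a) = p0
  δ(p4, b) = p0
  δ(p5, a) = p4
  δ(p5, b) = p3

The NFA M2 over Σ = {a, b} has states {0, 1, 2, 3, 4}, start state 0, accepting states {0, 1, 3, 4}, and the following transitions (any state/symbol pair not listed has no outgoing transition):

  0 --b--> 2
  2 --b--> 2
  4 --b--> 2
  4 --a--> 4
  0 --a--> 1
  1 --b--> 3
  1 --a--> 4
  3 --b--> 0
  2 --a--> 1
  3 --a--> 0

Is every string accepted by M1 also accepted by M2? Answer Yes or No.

Yes

Exploring the product automaton M1 × M2 from the start pair (p0, 0), following both machines on each input symbol, reaches 19 state pairs: (p0, 0), (p2, 1), (p4, 2), (p4, 4), (p5, 3), (p0, 1), (p0, 2), (p0, 4), (p4, 0), (p3, 0), (p2, 4), (p4, 3), (p3, 1), (p5, 2), (p3, 4), (p4, 1), (p3, 2), (p0, 3), (p2, 0).
M1 accepts in {p2} and M2 accepts in {0, 1, 3, 4}. The reachable pairs whose M1-component is accepting are (p2, 1), (p2, 4), (p2, 0); in each of them the M2-component is accepting too, so the product for L(M1) \ L(M2) (M1-component accepting, M2-component rejecting) has no reachable accepting pair and the difference is empty.
Hence every string in L(M1) is also in L(M2).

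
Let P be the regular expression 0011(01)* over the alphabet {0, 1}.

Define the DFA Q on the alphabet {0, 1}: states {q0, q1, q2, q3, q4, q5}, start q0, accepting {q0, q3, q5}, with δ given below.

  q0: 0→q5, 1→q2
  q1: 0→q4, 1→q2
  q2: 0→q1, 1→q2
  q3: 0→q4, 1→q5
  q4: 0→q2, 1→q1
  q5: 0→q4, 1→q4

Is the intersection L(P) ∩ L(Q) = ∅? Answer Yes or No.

Converting the expression P to a DFA (subset construction, then merging equivalent states) gives the minimal DFA with states {p0, p1, p2, p3, p4, p5}, start state p0, accepting states {p5} and transitions p0: 0→p1, 1→p2; p1: 0→p3, 1→p2; p2: 0→p2, 1→p2; p3: 0→p2, 1→p4; p4: 0→p2, 1→p5; p5: 0→p4, 1→p2.
Exploring the product automaton P × Q from the start pair (p0, q0), following both machines on each input symbol, reaches 8 state pairs: (p0, q0), (p1, q5), (p2, q2), (p3, q4), (p2, q4), (p2, q1), (p4, q1), (p5, q2).
P accepts in {p5} and Q accepts in {q0, q3, q5}; no reachable pair has both components accepting, so no string drives both machines to acceptance simultaneously and L(P) ∩ L(Q) = ∅.
So no string is accepted by both, and the intersection is empty.

Yes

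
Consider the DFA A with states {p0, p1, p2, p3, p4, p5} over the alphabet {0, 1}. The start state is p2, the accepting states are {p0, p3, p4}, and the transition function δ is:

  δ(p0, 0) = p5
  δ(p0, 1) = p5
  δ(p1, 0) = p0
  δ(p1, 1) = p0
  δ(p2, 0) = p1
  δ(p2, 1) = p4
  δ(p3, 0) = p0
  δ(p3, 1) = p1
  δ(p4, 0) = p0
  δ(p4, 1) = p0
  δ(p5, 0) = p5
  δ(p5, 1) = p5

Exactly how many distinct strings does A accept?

The useful subgraph on states {p0, p1, p2, p4} is acyclic, so L(A) is finite; the longest accepting path visits 3 useful states, giving maximum string length 2.
Counting accepting paths from p2 by length: 1 of length 1, 4 of length 2. Total 5.

5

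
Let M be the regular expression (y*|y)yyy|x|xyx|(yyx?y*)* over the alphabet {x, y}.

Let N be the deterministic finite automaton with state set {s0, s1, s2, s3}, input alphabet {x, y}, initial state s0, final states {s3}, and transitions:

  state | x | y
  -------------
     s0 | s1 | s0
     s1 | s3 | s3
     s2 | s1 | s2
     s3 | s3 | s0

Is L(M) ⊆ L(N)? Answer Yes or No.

The empty string ε is in L(M) but not in L(N).
So L(M) ⊄ L(N).

No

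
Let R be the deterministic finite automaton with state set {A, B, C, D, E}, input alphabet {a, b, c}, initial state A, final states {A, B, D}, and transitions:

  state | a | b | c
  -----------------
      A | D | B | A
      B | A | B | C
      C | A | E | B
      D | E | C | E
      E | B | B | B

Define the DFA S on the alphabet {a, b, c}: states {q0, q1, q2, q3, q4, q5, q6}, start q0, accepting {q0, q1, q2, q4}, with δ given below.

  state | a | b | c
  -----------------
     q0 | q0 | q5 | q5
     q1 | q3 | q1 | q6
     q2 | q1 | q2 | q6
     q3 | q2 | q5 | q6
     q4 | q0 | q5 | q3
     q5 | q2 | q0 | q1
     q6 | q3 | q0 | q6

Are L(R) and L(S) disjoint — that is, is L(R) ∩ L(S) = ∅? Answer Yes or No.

The empty string ε is accepted by both R and S.
Hence L(R) ∩ L(S) ≠ ∅.

No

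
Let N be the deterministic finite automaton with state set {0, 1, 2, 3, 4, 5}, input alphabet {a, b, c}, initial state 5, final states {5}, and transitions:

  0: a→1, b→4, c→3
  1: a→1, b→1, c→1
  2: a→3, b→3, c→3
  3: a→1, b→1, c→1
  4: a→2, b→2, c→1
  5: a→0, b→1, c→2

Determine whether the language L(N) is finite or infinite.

finite

The useful states (reachable from 5 and able to reach an accepting state) are {5}.
Restricted to these states the transition graph has no cycle, so every accepting path has bounded length and L is finite.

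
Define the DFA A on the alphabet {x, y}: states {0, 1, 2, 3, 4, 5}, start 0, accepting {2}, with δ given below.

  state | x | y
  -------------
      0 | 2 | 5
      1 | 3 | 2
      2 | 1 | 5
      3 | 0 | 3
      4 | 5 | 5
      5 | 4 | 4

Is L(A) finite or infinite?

State 2 is reachable from the start and can reach an accepting state, and it lies on the cycle 2 → 1 → 2.
Traversing that cycle any number of times yields accepted strings of unbounded length, so the language is infinite.

infinite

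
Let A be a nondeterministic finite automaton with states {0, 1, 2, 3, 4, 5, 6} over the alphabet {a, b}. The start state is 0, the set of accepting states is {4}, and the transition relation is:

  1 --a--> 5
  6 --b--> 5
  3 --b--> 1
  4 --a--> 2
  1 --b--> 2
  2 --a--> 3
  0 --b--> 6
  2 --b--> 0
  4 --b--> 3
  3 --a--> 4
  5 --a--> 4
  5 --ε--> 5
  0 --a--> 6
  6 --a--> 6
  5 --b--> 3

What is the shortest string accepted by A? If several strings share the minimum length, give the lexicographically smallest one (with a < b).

A breadth-first search from 0 reaches an accepting state first via the path 0 → 6 → 5 → 4 on input aba.
No string of length < 3 is accepted (BFS exhausts all shorter strings without reaching an accepting state), and aba is the lexicographically least accepting string of length 3.

aba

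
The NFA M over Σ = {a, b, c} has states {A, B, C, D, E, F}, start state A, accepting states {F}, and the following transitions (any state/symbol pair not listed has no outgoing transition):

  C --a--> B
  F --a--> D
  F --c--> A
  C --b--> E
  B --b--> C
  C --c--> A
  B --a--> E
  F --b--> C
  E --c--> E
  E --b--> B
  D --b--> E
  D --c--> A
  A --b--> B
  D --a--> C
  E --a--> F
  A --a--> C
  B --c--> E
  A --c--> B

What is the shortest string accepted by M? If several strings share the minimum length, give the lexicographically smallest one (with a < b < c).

A breadth-first search from A reaches an accepting state first via the path A → C → E → F on input aba.
No string of length < 3 is accepted (BFS exhausts all shorter strings without reaching an accepting state), and aba is the lexicographically least accepting string of length 3.

aba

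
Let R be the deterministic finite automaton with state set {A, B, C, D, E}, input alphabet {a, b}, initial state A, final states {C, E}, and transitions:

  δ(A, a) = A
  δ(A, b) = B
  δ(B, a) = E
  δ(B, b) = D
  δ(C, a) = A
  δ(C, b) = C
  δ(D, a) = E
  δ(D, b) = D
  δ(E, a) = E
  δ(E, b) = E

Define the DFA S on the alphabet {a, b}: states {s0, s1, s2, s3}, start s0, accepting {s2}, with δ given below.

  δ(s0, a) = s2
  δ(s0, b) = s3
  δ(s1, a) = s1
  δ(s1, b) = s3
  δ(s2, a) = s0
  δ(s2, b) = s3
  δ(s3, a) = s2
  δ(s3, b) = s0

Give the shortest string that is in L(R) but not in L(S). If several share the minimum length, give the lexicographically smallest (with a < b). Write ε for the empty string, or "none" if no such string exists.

baa

The string baa is accepted by R but not by S.
No shorter string lies in the difference, and baa is the lexicographically first length-3 string in L(R) \ L(S).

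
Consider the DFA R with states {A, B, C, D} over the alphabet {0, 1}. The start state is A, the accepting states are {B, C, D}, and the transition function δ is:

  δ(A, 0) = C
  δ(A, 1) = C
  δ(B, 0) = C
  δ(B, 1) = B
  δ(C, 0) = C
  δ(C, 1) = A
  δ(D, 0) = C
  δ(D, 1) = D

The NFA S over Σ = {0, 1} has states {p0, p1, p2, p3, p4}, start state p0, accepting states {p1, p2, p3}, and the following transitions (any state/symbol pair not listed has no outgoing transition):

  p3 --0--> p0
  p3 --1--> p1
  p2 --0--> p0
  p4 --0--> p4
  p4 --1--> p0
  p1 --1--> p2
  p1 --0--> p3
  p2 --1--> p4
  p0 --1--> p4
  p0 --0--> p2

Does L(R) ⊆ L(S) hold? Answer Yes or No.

No

The string 1 is in L(R) but not in L(S).
So L(R) ⊄ L(S).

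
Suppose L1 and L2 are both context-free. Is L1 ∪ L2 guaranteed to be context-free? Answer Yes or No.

Take grammars for L₁ and L₂ with disjoint nonterminals and start symbols S₁, S₂; the grammar with a new start symbol and productions S → S₁ | S₂ generates L₁ ∪ L₂.
So the context-free languages are closed under union.

Yes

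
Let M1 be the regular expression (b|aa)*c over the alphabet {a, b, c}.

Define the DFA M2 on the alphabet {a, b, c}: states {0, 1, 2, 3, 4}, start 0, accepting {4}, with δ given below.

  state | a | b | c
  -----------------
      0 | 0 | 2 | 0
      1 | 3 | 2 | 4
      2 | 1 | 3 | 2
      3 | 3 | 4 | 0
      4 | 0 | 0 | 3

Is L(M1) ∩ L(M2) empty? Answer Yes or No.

Converting the expression M1 to a DFA (subset construction, then merging equivalent states) gives the minimal DFA with states {r0, r1, r2, r3}, start state r0, accepting states {r2} and transitions r0: a→r1, b→r0, c→r2; r1: a→r0, b→r3, c→r3; r2: a→r3, b→r3, c→r3; r3: a→r3, b→r3, c→r3.
Exploring the product automaton M1 × M2 from the start pair (r0, 0), following both machines on each input symbol, reaches 15 state pairs: (r0, 0), (r1, 0), (r0, 2), (r2, 0), (r3, 2), (r3, 0), (r1, 1), (r0, 3), (r2, 2), (r3, 1), (r3, 3), (r3, 4), (r1, 3), (r0, 4), (r2, 3).
M1 accepts in {r2} and M2 accepts in {4}; no reachable pair has both components accepting, so no string drives both machines to acceptance simultaneously and L(M1) ∩ L(M2) = ∅.
So no string is accepted by both, and the intersection is empty.

Yes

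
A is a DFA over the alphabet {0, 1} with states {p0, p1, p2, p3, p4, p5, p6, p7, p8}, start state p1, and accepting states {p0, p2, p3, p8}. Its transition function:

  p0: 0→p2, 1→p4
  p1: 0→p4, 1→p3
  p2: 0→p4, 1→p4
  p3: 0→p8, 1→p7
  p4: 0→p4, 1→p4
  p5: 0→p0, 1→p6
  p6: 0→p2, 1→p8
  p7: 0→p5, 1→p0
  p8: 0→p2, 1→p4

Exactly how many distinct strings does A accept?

The useful subgraph on states {p0, p1, p2, p3, p5, p6, p7, p8} is acyclic, so L(A) is finite; the longest accepting path visits 7 useful states, giving maximum string length 6.
Counting accepting paths from p1 by length: 1 of length 1, 1 of length 2, 2 of length 3, 2 of length 4, 3 of length 5, 1 of length 6. Total 10.

10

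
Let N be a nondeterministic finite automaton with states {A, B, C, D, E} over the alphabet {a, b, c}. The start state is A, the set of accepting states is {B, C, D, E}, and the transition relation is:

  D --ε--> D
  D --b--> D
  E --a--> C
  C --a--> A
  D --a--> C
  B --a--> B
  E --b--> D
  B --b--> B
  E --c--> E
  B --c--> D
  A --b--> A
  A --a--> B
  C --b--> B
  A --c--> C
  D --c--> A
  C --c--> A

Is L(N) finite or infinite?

infinite

State A is reachable from the start and can reach an accepting state, and it lies on the cycle A → A.
Traversing that cycle any number of times yields accepted strings of unbounded length, so the language is infinite.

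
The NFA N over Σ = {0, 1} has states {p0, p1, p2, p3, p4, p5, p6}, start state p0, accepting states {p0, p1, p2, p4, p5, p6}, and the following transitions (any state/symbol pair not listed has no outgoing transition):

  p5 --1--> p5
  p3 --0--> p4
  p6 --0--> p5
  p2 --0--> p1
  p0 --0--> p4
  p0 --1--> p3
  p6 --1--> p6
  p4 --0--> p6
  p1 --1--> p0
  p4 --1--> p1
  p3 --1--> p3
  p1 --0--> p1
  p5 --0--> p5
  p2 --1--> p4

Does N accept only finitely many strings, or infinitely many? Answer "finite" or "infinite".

State p3 is reachable from the start and can reach an accepting state, and it lies on the cycle p3 → p3.
Traversing that cycle any number of times yields accepted strings of unbounded length, so the language is infinite.

infinite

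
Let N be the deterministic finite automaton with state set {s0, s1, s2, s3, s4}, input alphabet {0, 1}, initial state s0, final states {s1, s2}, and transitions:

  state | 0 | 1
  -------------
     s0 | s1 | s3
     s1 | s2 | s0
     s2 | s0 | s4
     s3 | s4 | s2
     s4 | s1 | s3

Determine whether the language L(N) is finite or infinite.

State s0 is reachable from the start and can reach an accepting state, and it lies on the cycle s0 → s1 → s0.
Traversing that cycle any number of times yields accepted strings of unbounded length, so the language is infinite.

infinite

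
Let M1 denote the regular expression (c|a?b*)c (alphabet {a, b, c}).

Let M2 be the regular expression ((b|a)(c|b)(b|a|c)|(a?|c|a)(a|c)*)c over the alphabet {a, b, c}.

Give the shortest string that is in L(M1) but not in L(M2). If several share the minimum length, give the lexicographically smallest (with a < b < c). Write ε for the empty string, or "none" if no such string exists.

The string bc is accepted by M1 but not by M2.
No shorter string lies in the difference, and bc is the lexicographically first length-2 string in L(M1) \ L(M2).

bc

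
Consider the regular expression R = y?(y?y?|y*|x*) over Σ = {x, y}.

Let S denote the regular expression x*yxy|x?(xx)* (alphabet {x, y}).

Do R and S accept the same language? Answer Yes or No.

The string y is accepted by R but rejected by S.
So L(R) ≠ L(S).

No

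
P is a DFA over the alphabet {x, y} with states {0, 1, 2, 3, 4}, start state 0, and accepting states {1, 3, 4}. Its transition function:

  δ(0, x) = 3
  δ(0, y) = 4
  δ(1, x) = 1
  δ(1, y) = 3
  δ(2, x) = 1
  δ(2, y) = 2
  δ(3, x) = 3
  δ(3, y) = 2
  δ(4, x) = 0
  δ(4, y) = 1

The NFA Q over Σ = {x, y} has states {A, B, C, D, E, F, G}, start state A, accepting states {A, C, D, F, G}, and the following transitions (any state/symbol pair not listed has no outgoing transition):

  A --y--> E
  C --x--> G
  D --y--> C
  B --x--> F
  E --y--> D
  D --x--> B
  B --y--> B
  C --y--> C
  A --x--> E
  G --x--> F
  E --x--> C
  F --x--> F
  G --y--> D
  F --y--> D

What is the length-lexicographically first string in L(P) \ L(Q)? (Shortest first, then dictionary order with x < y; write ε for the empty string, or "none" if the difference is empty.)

x

The string x is accepted by P but not by Q.
No shorter string lies in the difference, and x is the lexicographically first length-1 string in L(P) \ L(Q).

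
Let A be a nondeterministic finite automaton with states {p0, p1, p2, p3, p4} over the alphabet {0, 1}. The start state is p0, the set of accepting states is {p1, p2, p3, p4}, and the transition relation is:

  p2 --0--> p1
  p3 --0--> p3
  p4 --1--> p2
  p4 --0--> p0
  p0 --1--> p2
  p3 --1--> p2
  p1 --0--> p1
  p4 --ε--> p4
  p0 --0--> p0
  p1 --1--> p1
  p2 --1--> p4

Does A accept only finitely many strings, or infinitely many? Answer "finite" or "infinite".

infinite

State p0 is reachable from the start and can reach an accepting state, and it lies on the cycle p0 → p0.
Traversing that cycle any number of times yields accepted strings of unbounded length, so the language is infinite.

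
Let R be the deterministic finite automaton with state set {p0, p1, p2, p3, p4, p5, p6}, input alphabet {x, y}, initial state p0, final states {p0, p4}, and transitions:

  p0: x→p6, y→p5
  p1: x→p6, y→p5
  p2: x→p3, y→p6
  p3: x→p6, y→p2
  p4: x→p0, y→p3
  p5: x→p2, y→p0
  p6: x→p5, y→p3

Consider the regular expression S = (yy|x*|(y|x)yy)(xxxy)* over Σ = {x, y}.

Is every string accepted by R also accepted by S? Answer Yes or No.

No

The string xxy is in L(R) but not in L(S).
So L(R) ⊄ L(S).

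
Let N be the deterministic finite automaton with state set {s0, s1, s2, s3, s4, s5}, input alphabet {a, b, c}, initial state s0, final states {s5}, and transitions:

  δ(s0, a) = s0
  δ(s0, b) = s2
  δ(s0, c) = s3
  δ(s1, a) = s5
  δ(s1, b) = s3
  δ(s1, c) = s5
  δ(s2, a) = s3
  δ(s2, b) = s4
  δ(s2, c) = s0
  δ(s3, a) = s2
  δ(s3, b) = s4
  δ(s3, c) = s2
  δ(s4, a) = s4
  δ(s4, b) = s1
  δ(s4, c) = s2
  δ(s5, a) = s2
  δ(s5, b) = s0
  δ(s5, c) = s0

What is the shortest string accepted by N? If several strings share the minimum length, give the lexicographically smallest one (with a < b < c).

A breadth-first search from s0 reaches an accepting state first via the path s0 → s2 → s4 → s1 → s5 on input bbba.
No string of length < 4 is accepted (BFS exhausts all shorter strings without reaching an accepting state), and bbba is the lexicographically least accepting string of length 4.

bbba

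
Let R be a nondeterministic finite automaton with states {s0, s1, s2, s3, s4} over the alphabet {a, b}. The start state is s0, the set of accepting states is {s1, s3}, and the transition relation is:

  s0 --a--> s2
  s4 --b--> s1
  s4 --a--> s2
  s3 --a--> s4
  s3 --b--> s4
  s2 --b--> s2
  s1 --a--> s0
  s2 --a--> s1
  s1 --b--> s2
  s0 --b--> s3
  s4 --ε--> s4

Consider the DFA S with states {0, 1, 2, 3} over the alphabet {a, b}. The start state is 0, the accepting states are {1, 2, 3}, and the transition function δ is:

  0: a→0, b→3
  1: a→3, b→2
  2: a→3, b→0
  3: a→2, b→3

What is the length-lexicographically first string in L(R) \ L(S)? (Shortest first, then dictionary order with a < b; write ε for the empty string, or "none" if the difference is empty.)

The string aa is accepted by R but not by S.
No shorter string lies in the difference, and aa is the lexicographically first length-2 string in L(R) \ L(S).

aa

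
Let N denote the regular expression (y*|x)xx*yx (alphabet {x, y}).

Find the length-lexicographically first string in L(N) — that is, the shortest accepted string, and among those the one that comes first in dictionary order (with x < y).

xyx

By inspection of the expression, no string of length less than 3 matches, and xyx is the lexicographically first match of length 3.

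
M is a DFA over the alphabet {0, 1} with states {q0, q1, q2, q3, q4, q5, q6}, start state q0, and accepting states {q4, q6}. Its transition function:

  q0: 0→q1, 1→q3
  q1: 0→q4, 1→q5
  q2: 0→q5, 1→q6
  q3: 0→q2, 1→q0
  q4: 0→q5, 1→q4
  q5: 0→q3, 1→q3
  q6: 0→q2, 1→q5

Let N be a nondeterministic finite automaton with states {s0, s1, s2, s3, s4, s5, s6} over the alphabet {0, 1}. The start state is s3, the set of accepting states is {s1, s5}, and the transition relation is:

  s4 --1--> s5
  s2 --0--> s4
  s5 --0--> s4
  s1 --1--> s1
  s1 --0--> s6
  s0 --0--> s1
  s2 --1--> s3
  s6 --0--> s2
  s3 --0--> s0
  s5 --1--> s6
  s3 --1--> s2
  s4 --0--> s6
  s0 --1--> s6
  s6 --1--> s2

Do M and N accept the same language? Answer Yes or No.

Yes

Exploring the product automaton M × N from the start pair (q0, s3), following both machines on each input symbol, reaches 7 state pairs: (q0, s3), (q1, s0), (q3, s2), (q4, s1), (q5, s6), (q2, s4), (q6, s5).
M accepts in {q4, q6} and N accepts in {s1, s5}. In every reachable pair the two components are either both accepting — (q4, s1), (q6, s5) — or both non-accepting, so no string is accepted by exactly one of the machines: L(M) \ L(N) and L(N) \ L(M) are both empty.
Hence every string is accepted by M iff it is accepted by N, and the two languages coincide.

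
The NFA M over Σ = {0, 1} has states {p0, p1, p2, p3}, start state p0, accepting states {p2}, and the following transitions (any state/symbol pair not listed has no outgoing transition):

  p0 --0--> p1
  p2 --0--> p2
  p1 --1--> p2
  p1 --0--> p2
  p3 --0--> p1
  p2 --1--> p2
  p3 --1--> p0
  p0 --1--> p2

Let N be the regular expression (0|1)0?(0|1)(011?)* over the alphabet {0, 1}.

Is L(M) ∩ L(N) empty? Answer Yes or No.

The string 00 is accepted by both M and N.
Hence L(M) ∩ L(N) ≠ ∅.

No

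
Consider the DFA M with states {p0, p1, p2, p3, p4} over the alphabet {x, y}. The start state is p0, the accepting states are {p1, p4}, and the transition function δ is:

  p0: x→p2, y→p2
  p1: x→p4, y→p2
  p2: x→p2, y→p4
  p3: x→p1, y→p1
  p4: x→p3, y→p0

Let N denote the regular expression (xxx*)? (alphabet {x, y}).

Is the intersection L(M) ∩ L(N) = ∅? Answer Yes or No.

Yes

Converting the expression N to a DFA (subset construction, then merging equivalent states) gives the minimal DFA with states {n0, n1, n2, n3}, start state n0, accepting states {n0, n3} and transitions n0: x→n1, y→n2; n1: x→n3, y→n2; n2: x→n2, y→n2; n3: x→n3, y→n2.
Exploring the product automaton M × N from the start pair (p0, n0), following both machines on each input symbol, reaches 8 state pairs: (p0, n0), (p2, n1), (p2, n2), (p2, n3), (p4, n2), (p3, n2), (p0, n2), (p1, n2).
M accepts in {p1, p4} and N accepts in {n0, n3}; no reachable pair has both components accepting, so no string drives both machines to acceptance simultaneously and L(M) ∩ L(N) = ∅.
So no string is accepted by both, and the intersection is empty.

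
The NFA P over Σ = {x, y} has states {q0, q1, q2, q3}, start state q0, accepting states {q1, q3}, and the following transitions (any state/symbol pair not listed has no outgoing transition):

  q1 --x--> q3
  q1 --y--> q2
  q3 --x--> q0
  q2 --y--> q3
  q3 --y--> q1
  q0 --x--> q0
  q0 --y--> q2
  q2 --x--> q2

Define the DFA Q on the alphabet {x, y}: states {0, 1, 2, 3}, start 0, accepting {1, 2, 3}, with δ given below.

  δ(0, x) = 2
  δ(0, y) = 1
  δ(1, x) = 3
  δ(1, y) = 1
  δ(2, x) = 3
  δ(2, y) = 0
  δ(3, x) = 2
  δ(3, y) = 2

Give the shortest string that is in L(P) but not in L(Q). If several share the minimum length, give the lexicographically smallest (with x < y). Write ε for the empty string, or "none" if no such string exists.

xxyy

The string xxyy is accepted by P but not by Q.
No shorter string lies in the difference, and xxyy is the lexicographically first length-4 string in L(P) \ L(Q).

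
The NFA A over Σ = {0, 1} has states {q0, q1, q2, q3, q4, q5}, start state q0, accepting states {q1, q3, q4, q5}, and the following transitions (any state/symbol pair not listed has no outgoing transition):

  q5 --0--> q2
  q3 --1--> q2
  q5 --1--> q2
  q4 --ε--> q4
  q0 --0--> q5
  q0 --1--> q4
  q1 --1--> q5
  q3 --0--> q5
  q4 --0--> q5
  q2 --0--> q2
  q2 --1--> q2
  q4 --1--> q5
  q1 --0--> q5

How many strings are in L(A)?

The useful subgraph on states {q0, q4, q5} is acyclic, so L(A) is finite; the longest accepting path visits 3 useful states, giving maximum string length 2.
Counting accepting paths from q0 by length: 2 of length 1, 2 of length 2. Total 4.

4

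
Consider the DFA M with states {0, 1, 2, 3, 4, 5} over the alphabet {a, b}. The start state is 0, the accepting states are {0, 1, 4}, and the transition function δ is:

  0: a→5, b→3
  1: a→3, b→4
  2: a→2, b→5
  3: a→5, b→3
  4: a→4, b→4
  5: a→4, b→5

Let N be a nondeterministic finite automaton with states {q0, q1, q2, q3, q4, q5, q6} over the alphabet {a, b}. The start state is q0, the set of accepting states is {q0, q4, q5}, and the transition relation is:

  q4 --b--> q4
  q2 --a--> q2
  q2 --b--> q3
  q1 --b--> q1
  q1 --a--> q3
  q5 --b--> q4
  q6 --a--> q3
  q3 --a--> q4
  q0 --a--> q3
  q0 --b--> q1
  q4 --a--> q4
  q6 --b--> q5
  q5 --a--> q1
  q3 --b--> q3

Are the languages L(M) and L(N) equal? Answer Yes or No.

Exploring the product automaton M × N from the start pair (0, q0), following both machines on each input symbol, reaches 4 state pairs: (0, q0), (5, q3), (3, q1), (4, q4).
M accepts in {0, 1, 4} and N accepts in {q0, q4, q5}. In every reachable pair the two components are either both accepting — (0, q0), (4, q4) — or both non-accepting, so no string is accepted by exactly one of the machines: L(M) \ L(N) and L(N) \ L(M) are both empty.
Hence every string is accepted by M iff it is accepted by N, and the two languages coincide.

Yes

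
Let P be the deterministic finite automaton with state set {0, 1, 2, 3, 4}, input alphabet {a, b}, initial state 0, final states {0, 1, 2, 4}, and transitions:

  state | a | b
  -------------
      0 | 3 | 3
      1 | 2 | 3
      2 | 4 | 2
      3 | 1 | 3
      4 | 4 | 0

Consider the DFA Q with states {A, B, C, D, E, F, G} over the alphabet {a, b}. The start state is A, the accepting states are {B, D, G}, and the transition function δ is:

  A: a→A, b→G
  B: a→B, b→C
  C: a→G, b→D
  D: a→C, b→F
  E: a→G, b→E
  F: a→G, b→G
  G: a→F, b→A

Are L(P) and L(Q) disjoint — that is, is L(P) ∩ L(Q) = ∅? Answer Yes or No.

The string baa is accepted by both P and Q.
Hence L(P) ∩ L(Q) ≠ ∅.

No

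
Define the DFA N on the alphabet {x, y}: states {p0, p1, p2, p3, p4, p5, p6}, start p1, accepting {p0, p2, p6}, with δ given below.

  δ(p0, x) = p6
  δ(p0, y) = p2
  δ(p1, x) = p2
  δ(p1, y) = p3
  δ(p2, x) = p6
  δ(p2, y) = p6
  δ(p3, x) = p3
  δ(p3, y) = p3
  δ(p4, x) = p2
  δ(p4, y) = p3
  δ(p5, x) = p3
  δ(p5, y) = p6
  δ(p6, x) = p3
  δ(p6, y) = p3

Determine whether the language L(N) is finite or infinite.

finite

The useful states (reachable from p1 and able to reach an accepting state) are {p1, p2, p6}.
Restricted to these states the transition graph has no cycle, so every accepting path has bounded length and L is finite.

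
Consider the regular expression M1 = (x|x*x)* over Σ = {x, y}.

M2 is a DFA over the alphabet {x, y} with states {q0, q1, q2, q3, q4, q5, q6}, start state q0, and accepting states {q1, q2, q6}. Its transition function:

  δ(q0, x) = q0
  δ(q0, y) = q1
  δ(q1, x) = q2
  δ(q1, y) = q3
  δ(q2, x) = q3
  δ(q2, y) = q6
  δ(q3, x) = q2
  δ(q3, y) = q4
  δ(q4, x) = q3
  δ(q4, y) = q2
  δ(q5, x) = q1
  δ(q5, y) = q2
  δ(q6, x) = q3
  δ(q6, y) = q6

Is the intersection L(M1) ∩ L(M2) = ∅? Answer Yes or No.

Yes

Converting the expression M1 to a DFA (subset construction, then merging equivalent states) gives the minimal DFA with states {r0, r1}, start state r0, accepting states {r0} and transitions r0: x→r0, y→r1; r1: x→r1, y→r1.
Exploring the product automaton M1 × M2 from the start pair (r0, q0), following both machines on each input symbol, reaches 6 state pairs: (r0, q0), (r1, q1), (r1, q2), (r1, q3), (r1, q6), (r1, q4).
M1 accepts in {r0} and M2 accepts in {q1, q2, q6}; no reachable pair has both components accepting, so no string drives both machines to acceptance simultaneously and L(M1) ∩ L(M2) = ∅.
So no string is accepted by both, and the intersection is empty.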